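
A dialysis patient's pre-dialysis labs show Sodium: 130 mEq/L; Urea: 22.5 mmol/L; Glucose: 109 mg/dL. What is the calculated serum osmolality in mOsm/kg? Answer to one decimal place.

Calculated osmolality = 2·Na + glucose/18 + urea
= 2·130 + 109/18 + 22.5
= 260 + 6.06 + 22.50
= 288.56 mOsm/kg

288.6 mOsm/kg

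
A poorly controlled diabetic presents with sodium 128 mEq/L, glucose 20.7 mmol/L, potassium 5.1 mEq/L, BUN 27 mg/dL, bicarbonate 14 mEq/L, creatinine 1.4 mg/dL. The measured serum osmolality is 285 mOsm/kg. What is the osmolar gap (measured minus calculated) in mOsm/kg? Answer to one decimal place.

Calculated osmolality = 2·Na + glucose + BUN/2.8
= 2·128 + 20.7 + 27/2.8
= 256 + 20.70 + 9.64
= 286.34 mOsm/kg ≈ 286.3 mOsm/kg
Osmolar gap = measured − calculated = 285 − 286.3 = -1.3 mOsm/kg

-1.3 mOsm/kg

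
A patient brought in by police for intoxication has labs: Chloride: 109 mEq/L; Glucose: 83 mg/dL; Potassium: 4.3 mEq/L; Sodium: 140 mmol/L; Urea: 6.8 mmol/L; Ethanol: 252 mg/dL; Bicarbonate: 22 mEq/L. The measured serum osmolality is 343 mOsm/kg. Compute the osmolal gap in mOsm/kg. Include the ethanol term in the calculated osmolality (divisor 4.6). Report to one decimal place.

-3.2 mOsm/kg

Calculated osmolality = 2·Na + glucose/18 + urea + ethanol/4.6
= 2·140 + 83/18 + 6.8 + 252/4.6
= 280 + 4.61 + 6.80 + 54.78
= 346.19 mOsm/kg ≈ 346.2 mOsm/kg
Osmolar gap = measured − calculated = 343 − 346.2 = -3.2 mOsm/kg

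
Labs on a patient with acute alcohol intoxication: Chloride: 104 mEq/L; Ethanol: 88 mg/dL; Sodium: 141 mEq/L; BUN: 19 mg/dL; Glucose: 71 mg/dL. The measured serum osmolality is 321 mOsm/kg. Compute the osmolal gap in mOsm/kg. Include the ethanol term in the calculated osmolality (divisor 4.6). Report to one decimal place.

9.1 mOsm/kg

Calculated osmolality = 2·Na + glucose/18 + BUN/2.8 + ethanol/4.6
= 2·141 + 71/18 + 19/2.8 + 88/4.6
= 282 + 3.94 + 6.79 + 19.13
= 311.86 mOsm/kg ≈ 311.9 mOsm/kg
Osmolar gap = measured − calculated = 321 − 311.9 = 9.1 mOsm/kg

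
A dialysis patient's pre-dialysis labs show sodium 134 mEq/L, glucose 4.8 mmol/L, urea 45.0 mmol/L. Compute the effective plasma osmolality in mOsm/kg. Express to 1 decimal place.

272.8 mOsm/kg

Effective osmolality excludes urea (freely permeant across cell membranes):
2·Na + glucose
= 2·134 + 4.8
= 268 + 4.8
= 272.8 mOsm/kg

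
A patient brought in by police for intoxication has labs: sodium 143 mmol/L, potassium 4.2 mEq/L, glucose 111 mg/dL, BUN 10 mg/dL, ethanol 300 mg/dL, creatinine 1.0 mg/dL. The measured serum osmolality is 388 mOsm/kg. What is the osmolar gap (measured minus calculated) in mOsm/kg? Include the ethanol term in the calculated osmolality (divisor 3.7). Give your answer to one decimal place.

11.2 mOsm/kg

Calculated osmolality = 2·Na + glucose/18 + BUN/2.8 + ethanol/3.7
= 2·143 + 111/18 + 10/2.8 + 300/3.7
= 286 + 6.17 + 3.57 + 81.08
= 376.82 mOsm/kg ≈ 376.8 mOsm/kg
Osmolar gap = measured − calculated = 388 − 376.8 = 11.2 mOsm/kg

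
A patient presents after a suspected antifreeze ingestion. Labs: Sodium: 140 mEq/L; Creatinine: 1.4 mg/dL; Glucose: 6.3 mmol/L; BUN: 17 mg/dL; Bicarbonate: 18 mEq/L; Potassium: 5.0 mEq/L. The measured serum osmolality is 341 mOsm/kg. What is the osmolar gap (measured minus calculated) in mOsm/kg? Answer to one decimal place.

Calculated osmolality = 2·Na + glucose + BUN/2.8
= 2·140 + 6.3 + 17/2.8
= 280 + 6.30 + 6.07
= 292.37 mOsm/kg ≈ 292.4 mOsm/kg
Osmolar gap = measured − calculated = 341 − 292.4 = 48.6 mOsm/kg

48.6 mOsm/kg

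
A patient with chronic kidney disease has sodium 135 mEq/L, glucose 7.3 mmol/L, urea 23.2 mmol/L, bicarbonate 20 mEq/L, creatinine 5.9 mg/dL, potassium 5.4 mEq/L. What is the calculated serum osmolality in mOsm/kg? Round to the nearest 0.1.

300.5 mOsm/kg

Calculated osmolality = 2·Na + glucose + urea
= 2·135 + 7.3 + 23.2
= 270 + 7.30 + 23.20
= 300.5 mOsm/kg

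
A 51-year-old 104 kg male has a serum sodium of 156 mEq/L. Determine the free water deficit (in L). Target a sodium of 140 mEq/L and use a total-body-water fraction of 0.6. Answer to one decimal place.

7.1 L

TBW = 0.6 · 104 = 62.4 L
Free water deficit = TBW · (Na/140 − 1)
= 62.4 · (156/140 − 1)
= 62.4 · 0.1143
= 7.13 L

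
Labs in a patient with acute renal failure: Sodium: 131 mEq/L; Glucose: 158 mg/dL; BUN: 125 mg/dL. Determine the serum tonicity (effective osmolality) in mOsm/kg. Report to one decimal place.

Effective osmolality excludes urea (freely permeant across cell membranes):
2·Na + glucose/18
= 2·131 + 158/18
= 262 + 8.78
= 270.78 mOsm/kg

270.8 mOsm/kg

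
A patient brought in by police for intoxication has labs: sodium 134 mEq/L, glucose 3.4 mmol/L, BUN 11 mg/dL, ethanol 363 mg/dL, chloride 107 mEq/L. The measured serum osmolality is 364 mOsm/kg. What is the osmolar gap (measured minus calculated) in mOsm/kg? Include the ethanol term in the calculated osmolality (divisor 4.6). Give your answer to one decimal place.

Calculated osmolality = 2·Na + glucose + BUN/2.8 + ethanol/4.6
= 2·134 + 3.4 + 11/2.8 + 363/4.6
= 268 + 3.40 + 3.93 + 78.91
= 354.24 mOsm/kg ≈ 354.2 mOsm/kg
Osmolar gap = measured − calculated = 364 − 354.2 = 9.8 mOsm/kg

9.8 mOsm/kg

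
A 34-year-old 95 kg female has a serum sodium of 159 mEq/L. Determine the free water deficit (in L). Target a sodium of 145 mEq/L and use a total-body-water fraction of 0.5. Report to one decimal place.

4.6 L

TBW = 0.5 · 95 = 47.5 L
Free water deficit = TBW · (Na/145 − 1)
= 47.5 · (159/145 − 1)
= 47.5 · 0.0966
= 4.59 L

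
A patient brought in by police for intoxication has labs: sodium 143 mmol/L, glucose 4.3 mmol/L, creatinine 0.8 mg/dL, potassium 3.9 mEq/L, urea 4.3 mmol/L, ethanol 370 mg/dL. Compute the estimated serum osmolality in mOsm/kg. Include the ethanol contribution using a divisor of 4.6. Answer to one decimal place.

375.0 mOsm/kg

Calculated osmolality = 2·Na + glucose + urea + ethanol/4.6
= 2·143 + 4.3 + 4.3 + 370/4.6
= 286 + 4.30 + 4.30 + 80.43
= 375.03 mOsm/kg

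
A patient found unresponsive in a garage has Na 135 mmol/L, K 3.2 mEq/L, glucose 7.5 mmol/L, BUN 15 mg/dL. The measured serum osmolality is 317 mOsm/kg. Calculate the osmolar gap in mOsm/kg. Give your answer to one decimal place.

34.1 mOsm/kg

Calculated osmolality = 2·Na + glucose + BUN/2.8
= 2·135 + 7.5 + 15/2.8
= 270 + 7.50 + 5.36
= 282.86 mOsm/kg ≈ 282.9 mOsm/kg
Osmolar gap = measured − calculated = 317 − 282.9 = 34.1 mOsm/kg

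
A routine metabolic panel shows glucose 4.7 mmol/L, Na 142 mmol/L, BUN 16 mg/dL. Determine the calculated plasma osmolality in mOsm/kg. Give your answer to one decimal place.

294.4 mOsm/kg

Calculated osmolality = 2·Na + glucose + BUN/2.8
= 2·142 + 4.7 + 16/2.8
= 284 + 4.70 + 5.71
= 294.41 mOsm/kg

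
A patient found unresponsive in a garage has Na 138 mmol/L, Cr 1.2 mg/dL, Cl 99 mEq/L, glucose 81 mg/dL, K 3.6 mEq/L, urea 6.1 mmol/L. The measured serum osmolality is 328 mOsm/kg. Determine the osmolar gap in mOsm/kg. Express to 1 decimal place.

Calculated osmolality = 2·Na + glucose/18 + urea
= 2·138 + 81/18 + 6.1
= 276 + 4.50 + 6.10
= 286.6 mOsm/kg ≈ 286.6 mOsm/kg
Osmolar gap = measured − calculated = 328 − 286.6 = 41.4 mOsm/kg

41.4 mOsm/kg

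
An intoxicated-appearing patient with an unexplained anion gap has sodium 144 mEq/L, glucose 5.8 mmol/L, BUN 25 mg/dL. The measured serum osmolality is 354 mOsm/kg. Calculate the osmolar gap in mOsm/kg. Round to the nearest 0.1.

Calculated osmolality = 2·Na + glucose + BUN/2.8
= 2·144 + 5.8 + 25/2.8
= 288 + 5.80 + 8.93
= 302.73 mOsm/kg ≈ 302.7 mOsm/kg
Osmolar gap = measured − calculated = 354 − 302.7 = 51.3 mOsm/kg

51.3 mOsm/kg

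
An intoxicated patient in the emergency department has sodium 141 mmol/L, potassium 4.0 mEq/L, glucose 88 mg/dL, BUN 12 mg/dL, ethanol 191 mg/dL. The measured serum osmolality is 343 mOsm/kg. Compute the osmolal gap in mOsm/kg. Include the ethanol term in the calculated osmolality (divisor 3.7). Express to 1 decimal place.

Calculated osmolality = 2·Na + glucose/18 + BUN/2.8 + ethanol/3.7
= 2·141 + 88/18 + 12/2.8 + 191/3.7
= 282 + 4.89 + 4.29 + 51.62
= 342.8 mOsm/kg ≈ 342.8 mOsm/kg
Osmolar gap = measured − calculated = 343 − 342.8 = 0.2 mOsm/kg

0.2 mOsm/kg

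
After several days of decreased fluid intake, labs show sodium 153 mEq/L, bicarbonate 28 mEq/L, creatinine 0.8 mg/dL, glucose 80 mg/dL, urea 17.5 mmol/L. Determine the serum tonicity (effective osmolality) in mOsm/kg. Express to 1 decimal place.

310.4 mOsm/kg

Effective osmolality excludes urea (freely permeant across cell membranes):
2·Na + glucose/18
= 2·153 + 80/18
= 306 + 4.44
= 310.44 mOsm/kg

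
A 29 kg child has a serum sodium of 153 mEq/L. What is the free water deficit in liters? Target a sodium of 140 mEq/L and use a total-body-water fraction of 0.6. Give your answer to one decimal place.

1.6 L

TBW = 0.6 · 29 = 17.4 L
Free water deficit = TBW · (Na/140 − 1)
= 17.4 · (153/140 − 1)
= 17.4 · 0.0929
= 1.62 L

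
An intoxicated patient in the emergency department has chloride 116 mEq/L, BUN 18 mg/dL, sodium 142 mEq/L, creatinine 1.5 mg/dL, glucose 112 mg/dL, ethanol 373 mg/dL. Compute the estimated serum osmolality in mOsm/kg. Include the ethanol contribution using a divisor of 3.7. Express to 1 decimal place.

397.5 mOsm/kg

Calculated osmolality = 2·Na + glucose/18 + BUN/2.8 + ethanol/3.7
= 2·142 + 112/18 + 18/2.8 + 373/3.7
= 284 + 6.22 + 6.43 + 100.81
= 397.46 mOsm/kg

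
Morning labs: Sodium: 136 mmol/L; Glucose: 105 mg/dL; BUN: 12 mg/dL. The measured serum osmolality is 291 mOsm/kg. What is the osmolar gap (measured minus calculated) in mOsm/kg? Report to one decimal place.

8.9 mOsm/kg

Calculated osmolality = 2·Na + glucose/18 + BUN/2.8
= 2·136 + 105/18 + 12/2.8
= 272 + 5.83 + 4.29
= 282.12 mOsm/kg ≈ 282.1 mOsm/kg
Osmolar gap = measured − calculated = 291 − 282.1 = 8.9 mOsm/kg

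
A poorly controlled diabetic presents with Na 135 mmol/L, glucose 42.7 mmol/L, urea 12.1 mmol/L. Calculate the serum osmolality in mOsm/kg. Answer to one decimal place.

Calculated osmolality = 2·Na + glucose + urea
= 2·135 + 42.7 + 12.1
= 270 + 42.70 + 12.10
= 324.8 mOsm/kg

324.8 mOsm/kg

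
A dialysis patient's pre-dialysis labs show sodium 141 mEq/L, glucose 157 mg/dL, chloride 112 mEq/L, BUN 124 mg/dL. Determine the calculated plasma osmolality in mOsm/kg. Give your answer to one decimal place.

Calculated osmolality = 2·Na + glucose/18 + BUN/2.8
= 2·141 + 157/18 + 124/2.8
= 282 + 8.72 + 44.29
= 335.01 mOsm/kg

335.0 mOsm/kg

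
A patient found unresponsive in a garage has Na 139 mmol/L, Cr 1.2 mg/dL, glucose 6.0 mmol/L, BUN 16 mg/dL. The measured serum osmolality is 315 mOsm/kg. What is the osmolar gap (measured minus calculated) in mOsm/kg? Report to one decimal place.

25.3 mOsm/kg

Calculated osmolality = 2·Na + glucose + BUN/2.8
= 2·139 + 6 + 16/2.8
= 278 + 6 + 5.71
= 289.71 mOsm/kg ≈ 289.7 mOsm/kg
Osmolar gap = measured − calculated = 315 − 289.7 = 25.3 mOsm/kg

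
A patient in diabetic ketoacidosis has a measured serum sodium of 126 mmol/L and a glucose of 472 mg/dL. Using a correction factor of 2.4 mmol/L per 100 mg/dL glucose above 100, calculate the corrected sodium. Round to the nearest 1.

Corrected Na = measured Na + 2.4 · (glucose − 100)/100
= 126 + 2.4 · (472 − 100)/100
= 126 + 8.9
= 134.9 mmol/L

135 mmol/L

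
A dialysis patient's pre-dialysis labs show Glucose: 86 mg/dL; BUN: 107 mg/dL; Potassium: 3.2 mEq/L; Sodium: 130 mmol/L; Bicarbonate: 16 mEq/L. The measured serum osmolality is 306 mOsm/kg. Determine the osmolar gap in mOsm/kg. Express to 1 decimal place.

Calculated osmolality = 2·Na + glucose/18 + BUN/2.8
= 2·130 + 86/18 + 107/2.8
= 260 + 4.78 + 38.21
= 302.99 mOsm/kg ≈ 303.0 mOsm/kg
Osmolar gap = measured − calculated = 306 − 303.0 = 3.0 mOsm/kg

3.0 mOsm/kg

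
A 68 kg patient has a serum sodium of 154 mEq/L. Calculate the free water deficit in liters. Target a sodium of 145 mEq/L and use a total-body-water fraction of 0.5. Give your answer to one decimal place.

TBW = 0.5 · 68 = 34 L
Free water deficit = TBW · (Na/145 − 1)
= 34 · (154/145 − 1)
= 34 · 0.0621
= 2.11 L

2.1 L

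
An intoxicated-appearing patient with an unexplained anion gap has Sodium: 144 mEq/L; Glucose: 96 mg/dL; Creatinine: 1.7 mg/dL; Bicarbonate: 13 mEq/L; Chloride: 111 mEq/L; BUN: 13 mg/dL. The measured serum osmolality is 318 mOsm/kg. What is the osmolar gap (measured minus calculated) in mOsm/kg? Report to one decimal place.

20.0 mOsm/kg

Calculated osmolality = 2·Na + glucose/18 + BUN/2.8
= 2·144 + 96/18 + 13/2.8
= 288 + 5.33 + 4.64
= 297.97 mOsm/kg ≈ 298.0 mOsm/kg
Osmolar gap = measured − calculated = 318 − 298.0 = 20.0 mOsm/kg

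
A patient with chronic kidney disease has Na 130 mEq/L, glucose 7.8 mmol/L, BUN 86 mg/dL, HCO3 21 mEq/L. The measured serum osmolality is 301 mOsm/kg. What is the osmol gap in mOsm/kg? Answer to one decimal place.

Calculated osmolality = 2·Na + glucose + BUN/2.8
= 2·130 + 7.8 + 86/2.8
= 260 + 7.80 + 30.71
= 298.51 mOsm/kg ≈ 298.5 mOsm/kg
Osmolar gap = measured − calculated = 301 − 298.5 = 2.5 mOsm/kg

2.5 mOsm/kg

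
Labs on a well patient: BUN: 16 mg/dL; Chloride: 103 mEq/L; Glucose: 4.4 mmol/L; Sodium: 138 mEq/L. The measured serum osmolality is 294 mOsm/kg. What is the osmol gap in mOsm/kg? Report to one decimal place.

Calculated osmolality = 2·Na + glucose + BUN/2.8
= 2·138 + 4.4 + 16/2.8
= 276 + 4.40 + 5.71
= 286.11 mOsm/kg ≈ 286.1 mOsm/kg
Osmolar gap = measured − calculated = 294 − 286.1 = 7.9 mOsm/kg

7.9 mOsm/kg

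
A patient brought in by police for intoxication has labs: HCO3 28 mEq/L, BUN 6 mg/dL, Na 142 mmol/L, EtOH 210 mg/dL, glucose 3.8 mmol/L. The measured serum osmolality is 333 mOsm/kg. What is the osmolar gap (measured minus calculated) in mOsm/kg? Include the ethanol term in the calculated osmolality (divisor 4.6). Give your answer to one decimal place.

-2.6 mOsm/kg

Calculated osmolality = 2·Na + glucose + BUN/2.8 + ethanol/4.6
= 2·142 + 3.8 + 6/2.8 + 210/4.6
= 284 + 3.80 + 2.14 + 45.65
= 335.59 mOsm/kg ≈ 335.6 mOsm/kg
Osmolar gap = measured − calculated = 333 − 335.6 = -2.6 mOsm/kg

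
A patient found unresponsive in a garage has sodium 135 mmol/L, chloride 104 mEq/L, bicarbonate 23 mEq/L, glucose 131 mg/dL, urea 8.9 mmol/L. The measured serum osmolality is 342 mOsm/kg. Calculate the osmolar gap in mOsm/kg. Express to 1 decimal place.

55.8 mOsm/kg

Calculated osmolality = 2·Na + glucose/18 + urea
= 2·135 + 131/18 + 8.9
= 270 + 7.28 + 8.90
= 286.18 mOsm/kg ≈ 286.2 mOsm/kg
Osmolar gap = measured − calculated = 342 − 286.2 = 55.8 mOsm/kg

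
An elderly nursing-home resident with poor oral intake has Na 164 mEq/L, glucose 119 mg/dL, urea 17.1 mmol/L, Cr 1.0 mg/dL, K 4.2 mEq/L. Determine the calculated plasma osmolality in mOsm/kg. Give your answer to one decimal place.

351.7 mOsm/kg

Calculated osmolality = 2·Na + glucose/18 + urea
= 2·164 + 119/18 + 17.1
= 328 + 6.61 + 17.10
= 351.71 mOsm/kg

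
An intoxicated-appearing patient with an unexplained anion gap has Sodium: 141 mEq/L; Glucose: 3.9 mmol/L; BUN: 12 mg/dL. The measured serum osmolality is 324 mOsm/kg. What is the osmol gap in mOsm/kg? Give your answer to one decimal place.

33.8 mOsm/kg

Calculated osmolality = 2·Na + glucose + BUN/2.8
= 2·141 + 3.9 + 12/2.8
= 282 + 3.90 + 4.29
= 290.19 mOsm/kg ≈ 290.2 mOsm/kg
Osmolar gap = measured − calculated = 324 − 290.2 = 33.8 mOsm/kg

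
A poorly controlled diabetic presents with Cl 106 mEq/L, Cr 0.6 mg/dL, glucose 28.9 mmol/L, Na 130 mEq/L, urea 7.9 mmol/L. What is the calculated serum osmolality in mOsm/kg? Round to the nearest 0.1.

296.8 mOsm/kg

Calculated osmolality = 2·Na + glucose + urea
= 2·130 + 28.9 + 7.9
= 260 + 28.90 + 7.90
= 296.8 mOsm/kg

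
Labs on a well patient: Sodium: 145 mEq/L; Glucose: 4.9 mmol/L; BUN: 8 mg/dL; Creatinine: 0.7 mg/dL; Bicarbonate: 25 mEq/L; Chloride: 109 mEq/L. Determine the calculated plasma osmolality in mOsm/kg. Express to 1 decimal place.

Calculated osmolality = 2·Na + glucose + BUN/2.8
= 2·145 + 4.9 + 8/2.8
= 290 + 4.90 + 2.86
= 297.76 mOsm/kg

297.8 mOsm/kg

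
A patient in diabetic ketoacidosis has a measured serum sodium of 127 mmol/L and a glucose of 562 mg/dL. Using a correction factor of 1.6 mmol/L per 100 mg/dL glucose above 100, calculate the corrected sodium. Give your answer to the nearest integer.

134 mmol/L

Corrected Na = measured Na + 1.6 · (glucose − 100)/100
= 127 + 1.6 · (562 − 100)/100
= 127 + 7.4
= 134.4 mmol/L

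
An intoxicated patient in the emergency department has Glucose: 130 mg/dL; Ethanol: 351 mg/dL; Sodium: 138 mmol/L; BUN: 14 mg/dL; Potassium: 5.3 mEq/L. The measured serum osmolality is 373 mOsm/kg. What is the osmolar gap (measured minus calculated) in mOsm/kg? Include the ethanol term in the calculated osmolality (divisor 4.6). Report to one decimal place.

8.5 mOsm/kg

Calculated osmolality = 2·Na + glucose/18 + BUN/2.8 + ethanol/4.6
= 2·138 + 130/18 + 14/2.8 + 351/4.6
= 276 + 7.22 + 5 + 76.30
= 364.52 mOsm/kg ≈ 364.5 mOsm/kg
Osmolar gap = measured − calculated = 373 − 364.5 = 8.5 mOsm/kg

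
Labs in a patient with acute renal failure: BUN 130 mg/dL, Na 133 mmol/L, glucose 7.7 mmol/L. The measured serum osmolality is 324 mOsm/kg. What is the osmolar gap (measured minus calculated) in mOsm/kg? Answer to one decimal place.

3.9 mOsm/kg

Calculated osmolality = 2·Na + glucose + BUN/2.8
= 2·133 + 7.7 + 130/2.8
= 266 + 7.70 + 46.43
= 320.13 mOsm/kg ≈ 320.1 mOsm/kg
Osmolar gap = measured − calculated = 324 − 320.1 = 3.9 mOsm/kg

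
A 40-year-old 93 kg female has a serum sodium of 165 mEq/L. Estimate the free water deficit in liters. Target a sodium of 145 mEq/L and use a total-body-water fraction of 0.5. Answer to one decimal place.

TBW = 0.5 · 93 = 46.5 L
Free water deficit = TBW · (Na/145 − 1)
= 46.5 · (165/145 − 1)
= 46.5 · 0.1379
= 6.41 L

6.4 L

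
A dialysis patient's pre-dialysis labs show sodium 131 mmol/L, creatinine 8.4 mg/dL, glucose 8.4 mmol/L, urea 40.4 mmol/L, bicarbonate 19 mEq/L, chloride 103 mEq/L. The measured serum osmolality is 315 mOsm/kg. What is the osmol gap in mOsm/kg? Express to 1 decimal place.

4.2 mOsm/kg

Calculated osmolality = 2·Na + glucose + urea
= 2·131 + 8.4 + 40.4
= 262 + 8.40 + 40.40
= 310.8 mOsm/kg ≈ 310.8 mOsm/kg
Osmolar gap = measured − calculated = 315 − 310.8 = 4.2 mOsm/kg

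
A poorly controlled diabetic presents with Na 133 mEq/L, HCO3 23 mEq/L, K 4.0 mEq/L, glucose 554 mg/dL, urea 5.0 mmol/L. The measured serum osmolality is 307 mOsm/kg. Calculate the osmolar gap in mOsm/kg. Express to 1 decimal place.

5.2 mOsm/kg

Calculated osmolality = 2·Na + glucose/18 + urea
= 2·133 + 554/18 + 5
= 266 + 30.78 + 5
= 301.78 mOsm/kg ≈ 301.8 mOsm/kg
Osmolar gap = measured − calculated = 307 − 301.8 = 5.2 mOsm/kg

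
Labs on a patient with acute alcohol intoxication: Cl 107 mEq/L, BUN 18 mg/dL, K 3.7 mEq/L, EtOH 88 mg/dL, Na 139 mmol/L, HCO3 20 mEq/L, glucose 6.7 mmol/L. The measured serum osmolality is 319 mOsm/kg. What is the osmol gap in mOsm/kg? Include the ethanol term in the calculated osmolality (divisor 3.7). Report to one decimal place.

4.1 mOsm/kg

Calculated osmolality = 2·Na + glucose + BUN/2.8 + ethanol/3.7
= 2·139 + 6.7 + 18/2.8 + 88/3.7
= 278 + 6.70 + 6.43 + 23.78
= 314.91 mOsm/kg ≈ 314.9 mOsm/kg
Osmolar gap = measured − calculated = 319 − 314.9 = 4.1 mOsm/kg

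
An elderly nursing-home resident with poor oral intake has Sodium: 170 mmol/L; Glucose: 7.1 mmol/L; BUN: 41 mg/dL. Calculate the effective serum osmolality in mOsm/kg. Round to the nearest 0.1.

347.1 mOsm/kg

Effective osmolality excludes urea (freely permeant across cell membranes):
2·Na + glucose
= 2·170 + 7.1
= 340 + 7.1
= 347.1 mOsm/kg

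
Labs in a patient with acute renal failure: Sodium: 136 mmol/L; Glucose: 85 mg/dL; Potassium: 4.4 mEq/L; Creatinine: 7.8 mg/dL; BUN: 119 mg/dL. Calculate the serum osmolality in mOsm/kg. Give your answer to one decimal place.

319.2 mOsm/kg

Calculated osmolality = 2·Na + glucose/18 + BUN/2.8
= 2·136 + 85/18 + 119/2.8
= 272 + 4.72 + 42.50
= 319.22 mOsm/kg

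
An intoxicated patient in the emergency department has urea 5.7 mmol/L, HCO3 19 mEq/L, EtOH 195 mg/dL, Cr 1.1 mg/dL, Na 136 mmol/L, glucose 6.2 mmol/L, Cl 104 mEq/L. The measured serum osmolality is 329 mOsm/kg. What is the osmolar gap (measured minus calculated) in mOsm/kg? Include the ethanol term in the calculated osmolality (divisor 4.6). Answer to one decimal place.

2.7 mOsm/kg

Calculated osmolality = 2·Na + glucose + urea + ethanol/4.6
= 2·136 + 6.2 + 5.7 + 195/4.6
= 272 + 6.20 + 5.70 + 42.39
= 326.29 mOsm/kg ≈ 326.3 mOsm/kg
Osmolar gap = measured − calculated = 329 − 326.3 = 2.7 mOsm/kg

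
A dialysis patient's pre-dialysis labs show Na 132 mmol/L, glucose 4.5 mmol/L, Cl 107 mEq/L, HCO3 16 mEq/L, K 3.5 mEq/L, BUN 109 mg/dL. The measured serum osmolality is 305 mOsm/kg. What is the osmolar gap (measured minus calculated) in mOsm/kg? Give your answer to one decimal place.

-2.4 mOsm/kg

Calculated osmolality = 2·Na + glucose + BUN/2.8
= 2·132 + 4.5 + 109/2.8
= 264 + 4.50 + 38.93
= 307.43 mOsm/kg ≈ 307.4 mOsm/kg
Osmolar gap = measured − calculated = 305 − 307.4 = -2.4 mOsm/kg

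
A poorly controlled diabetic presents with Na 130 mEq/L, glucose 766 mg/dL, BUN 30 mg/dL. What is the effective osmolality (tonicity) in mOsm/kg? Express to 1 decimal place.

Effective osmolality excludes urea (freely permeant across cell membranes):
2·Na + glucose/18
= 2·130 + 766/18
= 260 + 42.56
= 302.56 mOsm/kg

302.6 mOsm/kg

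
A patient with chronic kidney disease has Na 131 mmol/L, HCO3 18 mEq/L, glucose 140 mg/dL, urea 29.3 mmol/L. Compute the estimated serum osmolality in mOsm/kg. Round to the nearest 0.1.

Calculated osmolality = 2·Na + glucose/18 + urea
= 2·131 + 140/18 + 29.3
= 262 + 7.78 + 29.30
= 299.08 mOsm/kg

299.1 mOsm/kg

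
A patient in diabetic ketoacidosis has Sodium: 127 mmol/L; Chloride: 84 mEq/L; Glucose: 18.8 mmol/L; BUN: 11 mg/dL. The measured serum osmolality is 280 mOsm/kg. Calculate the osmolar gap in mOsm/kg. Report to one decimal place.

3.3 mOsm/kg

Calculated osmolality = 2·Na + glucose + BUN/2.8
= 2·127 + 18.8 + 11/2.8
= 254 + 18.80 + 3.93
= 276.73 mOsm/kg ≈ 276.7 mOsm/kg
Osmolar gap = measured − calculated = 280 − 276.7 = 3.3 mOsm/kg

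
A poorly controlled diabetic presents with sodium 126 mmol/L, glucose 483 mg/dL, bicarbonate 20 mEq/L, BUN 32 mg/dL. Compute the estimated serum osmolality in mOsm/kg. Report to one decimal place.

290.3 mOsm/kg

Calculated osmolality = 2·Na + glucose/18 + BUN/2.8
= 2·126 + 483/18 + 32/2.8
= 252 + 26.83 + 11.43
= 290.26 mOsm/kg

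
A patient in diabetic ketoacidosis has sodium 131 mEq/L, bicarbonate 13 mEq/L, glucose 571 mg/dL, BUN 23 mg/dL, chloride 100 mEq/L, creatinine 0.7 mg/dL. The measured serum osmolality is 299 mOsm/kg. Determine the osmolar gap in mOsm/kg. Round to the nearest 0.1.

Calculated osmolality = 2·Na + glucose/18 + BUN/2.8
= 2·131 + 571/18 + 23/2.8
= 262 + 31.72 + 8.21
= 301.93 mOsm/kg ≈ 301.9 mOsm/kg
Osmolar gap = measured − calculated = 299 − 301.9 = -2.9 mOsm/kg

-2.9 mOsm/kg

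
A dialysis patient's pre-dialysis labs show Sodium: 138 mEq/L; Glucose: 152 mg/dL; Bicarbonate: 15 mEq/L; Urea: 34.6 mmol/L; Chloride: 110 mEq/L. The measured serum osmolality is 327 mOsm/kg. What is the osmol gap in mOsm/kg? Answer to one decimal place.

8.0 mOsm/kg

Calculated osmolality = 2·Na + glucose/18 + urea
= 2·138 + 152/18 + 34.6
= 276 + 8.44 + 34.60
= 319.04 mOsm/kg ≈ 319.0 mOsm/kg
Osmolar gap = measured − calculated = 327 − 319.0 = 8.0 mOsm/kg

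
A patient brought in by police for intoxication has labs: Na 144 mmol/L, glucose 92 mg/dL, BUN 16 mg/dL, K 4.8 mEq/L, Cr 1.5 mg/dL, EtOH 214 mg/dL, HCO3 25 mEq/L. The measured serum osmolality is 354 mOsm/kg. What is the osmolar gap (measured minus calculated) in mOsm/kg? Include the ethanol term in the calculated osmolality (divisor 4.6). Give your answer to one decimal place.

8.7 mOsm/kg

Calculated osmolality = 2·Na + glucose/18 + BUN/2.8 + ethanol/4.6
= 2·144 + 92/18 + 16/2.8 + 214/4.6
= 288 + 5.11 + 5.71 + 46.52
= 345.34 mOsm/kg ≈ 345.3 mOsm/kg
Osmolar gap = measured − calculated = 354 − 345.3 = 8.7 mOsm/kg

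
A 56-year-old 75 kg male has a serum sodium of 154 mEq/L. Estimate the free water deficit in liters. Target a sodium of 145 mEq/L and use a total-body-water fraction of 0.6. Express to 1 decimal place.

TBW = 0.6 · 75 = 45 L
Free water deficit = TBW · (Na/145 − 1)
= 45 · (154/145 − 1)
= 45 · 0.0621
= 2.79 L

2.8 L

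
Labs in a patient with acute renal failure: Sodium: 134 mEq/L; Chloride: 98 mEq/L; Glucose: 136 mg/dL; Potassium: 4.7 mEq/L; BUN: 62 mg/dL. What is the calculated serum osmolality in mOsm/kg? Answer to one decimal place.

297.7 mOsm/kg

Calculated osmolality = 2·Na + glucose/18 + BUN/2.8
= 2·134 + 136/18 + 62/2.8
= 268 + 7.56 + 22.14
= 297.7 mOsm/kg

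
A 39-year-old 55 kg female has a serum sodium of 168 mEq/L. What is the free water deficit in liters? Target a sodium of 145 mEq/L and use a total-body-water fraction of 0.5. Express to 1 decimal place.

TBW = 0.5 · 55 = 27.5 L
Free water deficit = TBW · (Na/145 − 1)
= 27.5 · (168/145 − 1)
= 27.5 · 0.1586
= 4.36 L

4.4 L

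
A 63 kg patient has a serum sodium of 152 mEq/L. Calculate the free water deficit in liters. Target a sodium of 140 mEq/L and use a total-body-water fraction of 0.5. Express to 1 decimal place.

2.7 L

TBW = 0.5 · 63 = 31.5 L
Free water deficit = TBW · (Na/140 − 1)
= 31.5 · (152/140 − 1)
= 31.5 · 0.0857
= 2.7 L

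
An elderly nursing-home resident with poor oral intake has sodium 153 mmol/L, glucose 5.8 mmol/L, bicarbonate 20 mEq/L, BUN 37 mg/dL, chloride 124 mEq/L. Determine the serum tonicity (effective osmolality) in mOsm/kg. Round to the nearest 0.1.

Effective osmolality excludes urea (freely permeant across cell membranes):
2·Na + glucose
= 2·153 + 5.8
= 306 + 5.8
= 311.8 mOsm/kg

311.8 mOsm/kg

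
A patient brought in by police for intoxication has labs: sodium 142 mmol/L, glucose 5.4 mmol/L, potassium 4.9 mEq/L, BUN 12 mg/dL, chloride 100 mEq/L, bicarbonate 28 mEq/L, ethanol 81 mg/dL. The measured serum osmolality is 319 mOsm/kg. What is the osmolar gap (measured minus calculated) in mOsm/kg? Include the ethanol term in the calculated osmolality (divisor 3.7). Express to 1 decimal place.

Calculated osmolality = 2·Na + glucose + BUN/2.8 + ethanol/3.7
= 2·142 + 5.4 + 12/2.8 + 81/3.7
= 284 + 5.40 + 4.29 + 21.89
= 315.58 mOsm/kg ≈ 315.6 mOsm/kg
Osmolar gap = measured − calculated = 319 − 315.6 = 3.4 mOsm/kg

3.4 mOsm/kg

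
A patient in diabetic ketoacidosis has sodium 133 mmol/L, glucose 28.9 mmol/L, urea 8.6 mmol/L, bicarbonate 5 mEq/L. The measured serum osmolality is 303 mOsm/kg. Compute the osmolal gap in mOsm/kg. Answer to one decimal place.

-0.5 mOsm/kg

Calculated osmolality = 2·Na + glucose + urea
= 2·133 + 28.9 + 8.6
= 266 + 28.90 + 8.60
= 303.5 mOsm/kg ≈ 303.5 mOsm/kg
Osmolar gap = measured − calculated = 303 − 303.5 = -0.5 mOsm/kg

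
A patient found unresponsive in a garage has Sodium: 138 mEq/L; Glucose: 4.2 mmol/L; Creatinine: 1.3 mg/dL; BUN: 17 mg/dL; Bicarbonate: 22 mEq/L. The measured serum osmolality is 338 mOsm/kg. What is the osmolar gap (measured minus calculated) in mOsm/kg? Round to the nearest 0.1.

Calculated osmolality = 2·Na + glucose + BUN/2.8
= 2·138 + 4.2 + 17/2.8
= 276 + 4.20 + 6.07
= 286.27 mOsm/kg ≈ 286.3 mOsm/kg
Osmolar gap = measured − calculated = 338 − 286.3 = 51.7 mOsm/kg

51.7 mOsm/kg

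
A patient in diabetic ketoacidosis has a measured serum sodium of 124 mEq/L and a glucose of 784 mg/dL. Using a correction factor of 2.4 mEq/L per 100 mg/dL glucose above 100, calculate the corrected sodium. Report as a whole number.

140 mEq/L

Corrected Na = measured Na + 2.4 · (glucose − 100)/100
= 124 + 2.4 · (784 − 100)/100
= 124 + 16.4
= 140.4 mEq/L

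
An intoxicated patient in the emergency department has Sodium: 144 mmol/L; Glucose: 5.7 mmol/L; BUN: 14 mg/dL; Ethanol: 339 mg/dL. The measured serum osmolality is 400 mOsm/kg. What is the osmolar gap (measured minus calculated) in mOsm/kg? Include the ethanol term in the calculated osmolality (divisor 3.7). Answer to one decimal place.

9.7 mOsm/kg

Calculated osmolality = 2·Na + glucose + BUN/2.8 + ethanol/3.7
= 2·144 + 5.7 + 14/2.8 + 339/3.7
= 288 + 5.70 + 5 + 91.62
= 390.32 mOsm/kg ≈ 390.3 mOsm/kg
Osmolar gap = measured − calculated = 400 − 390.3 = 9.7 mOsm/kg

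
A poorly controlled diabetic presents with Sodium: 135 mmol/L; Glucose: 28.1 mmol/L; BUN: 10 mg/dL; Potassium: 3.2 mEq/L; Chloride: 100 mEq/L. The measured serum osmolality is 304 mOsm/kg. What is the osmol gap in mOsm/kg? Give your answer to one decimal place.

2.3 mOsm/kg

Calculated osmolality = 2·Na + glucose + BUN/2.8
= 2·135 + 28.1 + 10/2.8
= 270 + 28.10 + 3.57
= 301.67 mOsm/kg ≈ 301.7 mOsm/kg
Osmolar gap = measured − calculated = 304 − 301.7 = 2.3 mOsm/kg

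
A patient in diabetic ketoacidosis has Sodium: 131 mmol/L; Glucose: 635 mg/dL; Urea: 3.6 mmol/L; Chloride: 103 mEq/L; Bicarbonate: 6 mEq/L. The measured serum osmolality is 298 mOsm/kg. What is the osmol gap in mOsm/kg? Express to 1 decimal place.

Calculated osmolality = 2·Na + glucose/18 + urea
= 2·131 + 635/18 + 3.6
= 262 + 35.28 + 3.60
= 300.88 mOsm/kg ≈ 300.9 mOsm/kg
Osmolar gap = measured − calculated = 298 − 300.9 = -2.9 mOsm/kg

-2.9 mOsm/kg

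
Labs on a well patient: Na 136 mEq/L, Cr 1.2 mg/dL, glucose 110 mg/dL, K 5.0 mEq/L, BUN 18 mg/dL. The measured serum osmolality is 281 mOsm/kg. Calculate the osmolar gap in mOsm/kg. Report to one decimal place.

-3.5 mOsm/kg

Calculated osmolality = 2·Na + glucose/18 + BUN/2.8
= 2·136 + 110/18 + 18/2.8
= 272 + 6.11 + 6.43
= 284.54 mOsm/kg ≈ 284.5 mOsm/kg
Osmolar gap = measured − calculated = 281 − 284.5 = -3.5 mOsm/kg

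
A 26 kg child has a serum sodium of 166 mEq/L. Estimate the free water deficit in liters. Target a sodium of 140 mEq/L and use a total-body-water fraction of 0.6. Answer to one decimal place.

TBW = 0.6 · 26 = 15.6 L
Free water deficit = TBW · (Na/140 − 1)
= 15.6 · (166/140 − 1)
= 15.6 · 0.1857
= 2.9 L

2.9 L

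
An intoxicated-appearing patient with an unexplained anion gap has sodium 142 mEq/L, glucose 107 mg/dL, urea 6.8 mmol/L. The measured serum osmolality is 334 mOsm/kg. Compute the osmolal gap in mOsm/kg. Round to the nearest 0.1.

37.3 mOsm/kg

Calculated osmolality = 2·Na + glucose/18 + urea
= 2·142 + 107/18 + 6.8
= 284 + 5.94 + 6.80
= 296.74 mOsm/kg ≈ 296.7 mOsm/kg
Osmolar gap = measured − calculated = 334 − 296.7 = 37.3 mOsm/kg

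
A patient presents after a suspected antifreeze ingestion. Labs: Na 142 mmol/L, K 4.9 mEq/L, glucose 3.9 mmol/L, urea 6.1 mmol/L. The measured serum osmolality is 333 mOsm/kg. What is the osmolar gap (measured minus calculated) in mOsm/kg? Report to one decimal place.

Calculated osmolality = 2·Na + glucose + urea
= 2·142 + 3.9 + 6.1
= 284 + 3.90 + 6.10
= 294 mOsm/kg ≈ 294.0 mOsm/kg
Osmolar gap = measured − calculated = 333 − 294.0 = 39.0 mOsm/kg

39.0 mOsm/kg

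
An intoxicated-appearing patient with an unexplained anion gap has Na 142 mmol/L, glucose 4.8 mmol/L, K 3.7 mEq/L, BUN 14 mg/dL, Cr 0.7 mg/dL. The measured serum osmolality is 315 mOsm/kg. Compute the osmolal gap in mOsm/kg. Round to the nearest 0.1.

Calculated osmolality = 2·Na + glucose + BUN/2.8
= 2·142 + 4.8 + 14/2.8
= 284 + 4.80 + 5
= 293.8 mOsm/kg ≈ 293.8 mOsm/kg
Osmolar gap = measured − calculated = 315 − 293.8 = 21.2 mOsm/kg

21.2 mOsm/kg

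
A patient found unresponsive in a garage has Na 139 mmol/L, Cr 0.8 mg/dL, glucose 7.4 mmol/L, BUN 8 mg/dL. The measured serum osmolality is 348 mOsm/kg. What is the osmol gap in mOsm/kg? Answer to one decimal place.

59.7 mOsm/kg

Calculated osmolality = 2·Na + glucose + BUN/2.8
= 2·139 + 7.4 + 8/2.8
= 278 + 7.40 + 2.86
= 288.26 mOsm/kg ≈ 288.3 mOsm/kg
Osmolar gap = measured − calculated = 348 − 288.3 = 59.7 mOsm/kg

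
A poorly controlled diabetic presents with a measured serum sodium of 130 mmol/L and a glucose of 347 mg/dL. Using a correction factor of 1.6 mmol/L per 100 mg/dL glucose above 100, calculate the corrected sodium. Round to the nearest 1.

Corrected Na = measured Na + 1.6 · (glucose − 100)/100
= 130 + 1.6 · (347 − 100)/100
= 130 + 4
= 134 mmol/L

134 mmol/L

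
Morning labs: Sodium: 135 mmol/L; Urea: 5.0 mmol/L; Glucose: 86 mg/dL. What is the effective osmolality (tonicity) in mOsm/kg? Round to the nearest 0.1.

274.8 mOsm/kg

Effective osmolality excludes urea (freely permeant across cell membranes):
2·Na + glucose/18
= 2·135 + 86/18
= 270 + 4.78
= 274.78 mOsm/kg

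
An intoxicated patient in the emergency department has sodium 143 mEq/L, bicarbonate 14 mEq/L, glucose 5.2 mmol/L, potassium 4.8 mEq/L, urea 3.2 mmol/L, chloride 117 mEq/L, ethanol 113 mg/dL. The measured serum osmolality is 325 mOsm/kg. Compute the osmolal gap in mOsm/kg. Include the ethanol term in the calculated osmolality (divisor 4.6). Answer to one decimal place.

6.0 mOsm/kg

Calculated osmolality = 2·Na + glucose + urea + ethanol/4.6
= 2·143 + 5.2 + 3.2 + 113/4.6
= 286 + 5.20 + 3.20 + 24.57
= 318.97 mOsm/kg ≈ 319.0 mOsm/kg
Osmolar gap = measured − calculated = 325 − 319.0 = 6.0 mOsm/kg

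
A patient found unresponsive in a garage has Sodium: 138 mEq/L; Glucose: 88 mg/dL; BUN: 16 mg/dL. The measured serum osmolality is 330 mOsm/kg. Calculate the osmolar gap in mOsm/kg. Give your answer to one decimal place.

Calculated osmolality = 2·Na + glucose/18 + BUN/2.8
= 2·138 + 88/18 + 16/2.8
= 276 + 4.89 + 5.71
= 286.6 mOsm/kg ≈ 286.6 mOsm/kg
Osmolar gap = measured − calculated = 330 − 286.6 = 43.4 mOsm/kg

43.4 mOsm/kg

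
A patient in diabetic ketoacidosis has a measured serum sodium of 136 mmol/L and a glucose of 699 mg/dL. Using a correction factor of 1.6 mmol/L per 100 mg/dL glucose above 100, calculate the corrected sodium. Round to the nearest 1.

Corrected Na = measured Na + 1.6 · (glucose − 100)/100
= 136 + 1.6 · (699 − 100)/100
= 136 + 9.6
= 145.6 mmol/L

146 mmol/L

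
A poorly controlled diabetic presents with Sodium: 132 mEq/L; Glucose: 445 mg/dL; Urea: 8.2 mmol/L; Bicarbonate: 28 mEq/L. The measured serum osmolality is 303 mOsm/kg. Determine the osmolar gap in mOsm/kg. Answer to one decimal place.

Calculated osmolality = 2·Na + glucose/18 + urea
= 2·132 + 445/18 + 8.2
= 264 + 24.72 + 8.20
= 296.92 mOsm/kg ≈ 296.9 mOsm/kg
Osmolar gap = measured − calculated = 303 − 296.9 = 6.1 mOsm/kg

6.1 mOsm/kg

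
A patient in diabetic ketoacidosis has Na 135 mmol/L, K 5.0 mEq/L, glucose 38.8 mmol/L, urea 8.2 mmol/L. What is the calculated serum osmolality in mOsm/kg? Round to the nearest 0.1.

Calculated osmolality = 2·Na + glucose + urea
= 2·135 + 38.8 + 8.2
= 270 + 38.80 + 8.20
= 317 mOsm/kg

317.0 mOsm/kg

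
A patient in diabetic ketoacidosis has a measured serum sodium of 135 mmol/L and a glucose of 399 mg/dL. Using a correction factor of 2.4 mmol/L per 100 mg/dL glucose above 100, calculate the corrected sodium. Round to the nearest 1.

Corrected Na = measured Na + 2.4 · (glucose − 100)/100
= 135 + 2.4 · (399 − 100)/100
= 135 + 7.2
= 142.2 mmol/L

142 mmol/L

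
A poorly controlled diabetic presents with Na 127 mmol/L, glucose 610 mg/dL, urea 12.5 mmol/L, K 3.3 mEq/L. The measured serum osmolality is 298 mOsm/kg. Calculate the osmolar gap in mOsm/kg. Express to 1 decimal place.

-2.4 mOsm/kg

Calculated osmolality = 2·Na + glucose/18 + urea
= 2·127 + 610/18 + 12.5
= 254 + 33.89 + 12.50
= 300.39 mOsm/kg ≈ 300.4 mOsm/kg
Osmolar gap = measured − calculated = 298 − 300.4 = -2.4 mOsm/kg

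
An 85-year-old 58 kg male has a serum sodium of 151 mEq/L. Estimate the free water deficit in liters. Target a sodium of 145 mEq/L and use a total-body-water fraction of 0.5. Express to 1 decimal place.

TBW = 0.5 · 58 = 29 L
Free water deficit = TBW · (Na/145 − 1)
= 29 · (151/145 − 1)
= 29 · 0.0414
= 1.2 L

1.2 L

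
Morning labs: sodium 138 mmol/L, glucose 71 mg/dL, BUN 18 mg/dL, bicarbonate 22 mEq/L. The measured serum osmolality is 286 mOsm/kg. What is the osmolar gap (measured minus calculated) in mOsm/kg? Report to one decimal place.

-0.4 mOsm/kg

Calculated osmolality = 2·Na + glucose/18 + BUN/2.8
= 2·138 + 71/18 + 18/2.8
= 276 + 3.94 + 6.43
= 286.37 mOsm/kg ≈ 286.4 mOsm/kg
Osmolar gap = measured − calculated = 286 − 286.4 = -0.4 mOsm/kg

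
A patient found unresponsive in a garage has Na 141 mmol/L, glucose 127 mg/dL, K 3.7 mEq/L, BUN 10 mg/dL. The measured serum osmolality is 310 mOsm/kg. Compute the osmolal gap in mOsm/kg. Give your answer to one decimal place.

Calculated osmolality = 2·Na + glucose/18 + BUN/2.8
= 2·141 + 127/18 + 10/2.8
= 282 + 7.06 + 3.57
= 292.63 mOsm/kg ≈ 292.6 mOsm/kg
Osmolar gap = measured − calculated = 310 − 292.6 = 17.4 mOsm/kg

17.4 mOsm/kg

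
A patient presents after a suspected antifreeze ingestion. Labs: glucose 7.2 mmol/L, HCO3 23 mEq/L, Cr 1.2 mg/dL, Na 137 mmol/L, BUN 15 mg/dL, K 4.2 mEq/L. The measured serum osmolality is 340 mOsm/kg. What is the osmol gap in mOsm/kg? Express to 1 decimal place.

53.4 mOsm/kg

Calculated osmolality = 2·Na + glucose + BUN/2.8
= 2·137 + 7.2 + 15/2.8
= 274 + 7.20 + 5.36
= 286.56 mOsm/kg ≈ 286.6 mOsm/kg
Osmolar gap = measured − calculated = 340 − 286.6 = 53.4 mOsm/kg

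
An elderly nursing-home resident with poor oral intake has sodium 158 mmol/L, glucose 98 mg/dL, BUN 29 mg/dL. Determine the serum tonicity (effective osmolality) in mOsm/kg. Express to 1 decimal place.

Effective osmolality excludes urea (freely permeant across cell membranes):
2·Na + glucose/18
= 2·158 + 98/18
= 316 + 5.44
= 321.44 mOsm/kg

321.4 mOsm/kg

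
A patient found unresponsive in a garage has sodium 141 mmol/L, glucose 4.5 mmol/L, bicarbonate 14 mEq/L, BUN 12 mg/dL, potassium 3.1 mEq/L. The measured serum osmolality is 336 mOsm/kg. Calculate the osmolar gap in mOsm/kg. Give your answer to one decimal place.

45.2 mOsm/kg

Calculated osmolality = 2·Na + glucose + BUN/2.8
= 2·141 + 4.5 + 12/2.8
= 282 + 4.50 + 4.29
= 290.79 mOsm/kg ≈ 290.8 mOsm/kg
Osmolar gap = measured − calculated = 336 − 290.8 = 45.2 mOsm/kg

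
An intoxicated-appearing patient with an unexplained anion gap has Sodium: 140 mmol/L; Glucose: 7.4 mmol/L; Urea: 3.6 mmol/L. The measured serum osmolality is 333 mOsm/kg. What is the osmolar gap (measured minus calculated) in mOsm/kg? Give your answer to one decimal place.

42.0 mOsm/kg

Calculated osmolality = 2·Na + glucose + urea
= 2·140 + 7.4 + 3.6
= 280 + 7.40 + 3.60
= 291 mOsm/kg ≈ 291.0 mOsm/kg
Osmolar gap = measured − calculated = 333 − 291.0 = 42.0 mOsm/kg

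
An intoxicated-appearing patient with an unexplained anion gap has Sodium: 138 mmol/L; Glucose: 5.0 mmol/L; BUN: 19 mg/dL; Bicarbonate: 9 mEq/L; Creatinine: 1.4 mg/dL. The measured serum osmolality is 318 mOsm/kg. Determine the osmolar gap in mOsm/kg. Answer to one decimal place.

Calculated osmolality = 2·Na + glucose + BUN/2.8
= 2·138 + 5 + 19/2.8
= 276 + 5 + 6.79
= 287.79 mOsm/kg ≈ 287.8 mOsm/kg
Osmolar gap = measured − calculated = 318 − 287.8 = 30.2 mOsm/kg

30.2 mOsm/kg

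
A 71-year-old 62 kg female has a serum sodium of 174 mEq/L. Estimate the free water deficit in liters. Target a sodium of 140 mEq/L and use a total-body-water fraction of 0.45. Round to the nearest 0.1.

6.8 L

TBW = 0.45 · 62 = 27.9 L
Free water deficit = TBW · (Na/140 − 1)
= 27.9 · (174/140 − 1)
= 27.9 · 0.2429
= 6.78 L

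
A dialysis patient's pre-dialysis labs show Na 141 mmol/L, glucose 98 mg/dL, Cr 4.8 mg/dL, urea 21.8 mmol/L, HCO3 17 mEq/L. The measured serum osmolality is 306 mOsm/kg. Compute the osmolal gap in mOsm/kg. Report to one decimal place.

-3.2 mOsm/kg

Calculated osmolality = 2·Na + glucose/18 + urea
= 2·141 + 98/18 + 21.8
= 282 + 5.44 + 21.80
= 309.24 mOsm/kg ≈ 309.2 mOsm/kg
Osmolar gap = measured − calculated = 306 − 309.2 = -3.2 mOsm/kg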